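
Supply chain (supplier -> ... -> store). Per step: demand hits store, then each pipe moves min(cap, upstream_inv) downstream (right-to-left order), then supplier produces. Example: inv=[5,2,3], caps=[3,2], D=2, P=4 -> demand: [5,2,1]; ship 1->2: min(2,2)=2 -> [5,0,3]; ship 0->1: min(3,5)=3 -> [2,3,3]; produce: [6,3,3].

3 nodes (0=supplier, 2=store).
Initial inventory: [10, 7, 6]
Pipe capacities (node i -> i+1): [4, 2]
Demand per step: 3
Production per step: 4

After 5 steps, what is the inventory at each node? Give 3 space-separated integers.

Step 1: demand=3,sold=3 ship[1->2]=2 ship[0->1]=4 prod=4 -> inv=[10 9 5]
Step 2: demand=3,sold=3 ship[1->2]=2 ship[0->1]=4 prod=4 -> inv=[10 11 4]
Step 3: demand=3,sold=3 ship[1->2]=2 ship[0->1]=4 prod=4 -> inv=[10 13 3]
Step 4: demand=3,sold=3 ship[1->2]=2 ship[0->1]=4 prod=4 -> inv=[10 15 2]
Step 5: demand=3,sold=2 ship[1->2]=2 ship[0->1]=4 prod=4 -> inv=[10 17 2]

10 17 2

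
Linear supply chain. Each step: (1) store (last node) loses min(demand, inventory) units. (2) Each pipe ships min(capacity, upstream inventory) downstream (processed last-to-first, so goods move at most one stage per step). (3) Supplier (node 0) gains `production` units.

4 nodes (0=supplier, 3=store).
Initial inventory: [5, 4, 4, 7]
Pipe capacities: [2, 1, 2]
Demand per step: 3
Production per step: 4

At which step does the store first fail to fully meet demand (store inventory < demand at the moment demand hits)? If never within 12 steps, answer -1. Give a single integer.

Step 1: demand=3,sold=3 ship[2->3]=2 ship[1->2]=1 ship[0->1]=2 prod=4 -> [7 5 3 6]
Step 2: demand=3,sold=3 ship[2->3]=2 ship[1->2]=1 ship[0->1]=2 prod=4 -> [9 6 2 5]
Step 3: demand=3,sold=3 ship[2->3]=2 ship[1->2]=1 ship[0->1]=2 prod=4 -> [11 7 1 4]
Step 4: demand=3,sold=3 ship[2->3]=1 ship[1->2]=1 ship[0->1]=2 prod=4 -> [13 8 1 2]
Step 5: demand=3,sold=2 ship[2->3]=1 ship[1->2]=1 ship[0->1]=2 prod=4 -> [15 9 1 1]
Step 6: demand=3,sold=1 ship[2->3]=1 ship[1->2]=1 ship[0->1]=2 prod=4 -> [17 10 1 1]
Step 7: demand=3,sold=1 ship[2->3]=1 ship[1->2]=1 ship[0->1]=2 prod=4 -> [19 11 1 1]
Step 8: demand=3,sold=1 ship[2->3]=1 ship[1->2]=1 ship[0->1]=2 prod=4 -> [21 12 1 1]
Step 9: demand=3,sold=1 ship[2->3]=1 ship[1->2]=1 ship[0->1]=2 prod=4 -> [23 13 1 1]
Step 10: demand=3,sold=1 ship[2->3]=1 ship[1->2]=1 ship[0->1]=2 prod=4 -> [25 14 1 1]
Step 11: demand=3,sold=1 ship[2->3]=1 ship[1->2]=1 ship[0->1]=2 prod=4 -> [27 15 1 1]
Step 12: demand=3,sold=1 ship[2->3]=1 ship[1->2]=1 ship[0->1]=2 prod=4 -> [29 16 1 1]
First stockout at step 5

5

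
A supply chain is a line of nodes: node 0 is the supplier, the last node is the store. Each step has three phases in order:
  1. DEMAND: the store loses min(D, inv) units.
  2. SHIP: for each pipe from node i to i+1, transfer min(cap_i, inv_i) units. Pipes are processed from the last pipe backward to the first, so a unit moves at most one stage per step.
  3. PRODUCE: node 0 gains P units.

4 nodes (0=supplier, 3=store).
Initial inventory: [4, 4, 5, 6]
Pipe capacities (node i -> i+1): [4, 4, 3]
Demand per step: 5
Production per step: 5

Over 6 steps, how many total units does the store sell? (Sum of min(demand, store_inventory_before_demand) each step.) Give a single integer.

Step 1: sold=5 (running total=5) -> [5 4 6 4]
Step 2: sold=4 (running total=9) -> [6 4 7 3]
Step 3: sold=3 (running total=12) -> [7 4 8 3]
Step 4: sold=3 (running total=15) -> [8 4 9 3]
Step 5: sold=3 (running total=18) -> [9 4 10 3]
Step 6: sold=3 (running total=21) -> [10 4 11 3]

Answer: 21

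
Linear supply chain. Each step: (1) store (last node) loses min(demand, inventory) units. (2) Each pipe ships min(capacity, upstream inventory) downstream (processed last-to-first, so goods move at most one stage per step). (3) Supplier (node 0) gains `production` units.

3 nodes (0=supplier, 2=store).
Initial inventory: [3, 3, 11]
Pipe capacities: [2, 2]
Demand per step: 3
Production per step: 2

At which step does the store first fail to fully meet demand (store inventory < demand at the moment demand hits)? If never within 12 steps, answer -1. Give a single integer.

Step 1: demand=3,sold=3 ship[1->2]=2 ship[0->1]=2 prod=2 -> [3 3 10]
Step 2: demand=3,sold=3 ship[1->2]=2 ship[0->1]=2 prod=2 -> [3 3 9]
Step 3: demand=3,sold=3 ship[1->2]=2 ship[0->1]=2 prod=2 -> [3 3 8]
Step 4: demand=3,sold=3 ship[1->2]=2 ship[0->1]=2 prod=2 -> [3 3 7]
Step 5: demand=3,sold=3 ship[1->2]=2 ship[0->1]=2 prod=2 -> [3 3 6]
Step 6: demand=3,sold=3 ship[1->2]=2 ship[0->1]=2 prod=2 -> [3 3 5]
Step 7: demand=3,sold=3 ship[1->2]=2 ship[0->1]=2 prod=2 -> [3 3 4]
Step 8: demand=3,sold=3 ship[1->2]=2 ship[0->1]=2 prod=2 -> [3 3 3]
Step 9: demand=3,sold=3 ship[1->2]=2 ship[0->1]=2 prod=2 -> [3 3 2]
Step 10: demand=3,sold=2 ship[1->2]=2 ship[0->1]=2 prod=2 -> [3 3 2]
Step 11: demand=3,sold=2 ship[1->2]=2 ship[0->1]=2 prod=2 -> [3 3 2]
Step 12: demand=3,sold=2 ship[1->2]=2 ship[0->1]=2 prod=2 -> [3 3 2]
First stockout at step 10

10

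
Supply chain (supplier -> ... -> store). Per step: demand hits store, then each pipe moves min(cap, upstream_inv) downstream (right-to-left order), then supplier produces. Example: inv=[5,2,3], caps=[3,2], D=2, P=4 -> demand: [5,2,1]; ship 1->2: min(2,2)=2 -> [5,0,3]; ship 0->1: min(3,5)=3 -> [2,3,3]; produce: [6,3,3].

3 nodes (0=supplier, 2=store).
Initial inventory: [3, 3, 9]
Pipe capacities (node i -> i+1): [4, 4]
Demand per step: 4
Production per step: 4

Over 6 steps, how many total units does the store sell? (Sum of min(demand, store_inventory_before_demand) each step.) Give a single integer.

Answer: 24

Derivation:
Step 1: sold=4 (running total=4) -> [4 3 8]
Step 2: sold=4 (running total=8) -> [4 4 7]
Step 3: sold=4 (running total=12) -> [4 4 7]
Step 4: sold=4 (running total=16) -> [4 4 7]
Step 5: sold=4 (running total=20) -> [4 4 7]
Step 6: sold=4 (running total=24) -> [4 4 7]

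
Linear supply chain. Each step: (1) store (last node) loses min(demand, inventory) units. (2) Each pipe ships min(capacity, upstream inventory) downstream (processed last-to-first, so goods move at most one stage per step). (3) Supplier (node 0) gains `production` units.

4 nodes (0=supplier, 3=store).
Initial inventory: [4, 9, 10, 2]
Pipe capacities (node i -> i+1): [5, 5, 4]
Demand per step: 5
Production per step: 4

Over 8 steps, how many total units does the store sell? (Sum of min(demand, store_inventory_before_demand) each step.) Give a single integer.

Answer: 30

Derivation:
Step 1: sold=2 (running total=2) -> [4 8 11 4]
Step 2: sold=4 (running total=6) -> [4 7 12 4]
Step 3: sold=4 (running total=10) -> [4 6 13 4]
Step 4: sold=4 (running total=14) -> [4 5 14 4]
Step 5: sold=4 (running total=18) -> [4 4 15 4]
Step 6: sold=4 (running total=22) -> [4 4 15 4]
Step 7: sold=4 (running total=26) -> [4 4 15 4]
Step 8: sold=4 (running total=30) -> [4 4 15 4]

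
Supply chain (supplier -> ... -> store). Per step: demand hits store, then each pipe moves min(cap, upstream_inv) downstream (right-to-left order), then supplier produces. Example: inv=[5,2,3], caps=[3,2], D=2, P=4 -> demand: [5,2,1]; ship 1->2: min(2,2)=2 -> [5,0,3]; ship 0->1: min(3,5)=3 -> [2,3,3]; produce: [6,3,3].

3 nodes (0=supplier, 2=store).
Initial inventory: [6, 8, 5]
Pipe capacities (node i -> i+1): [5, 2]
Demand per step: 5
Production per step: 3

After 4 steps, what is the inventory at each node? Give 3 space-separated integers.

Step 1: demand=5,sold=5 ship[1->2]=2 ship[0->1]=5 prod=3 -> inv=[4 11 2]
Step 2: demand=5,sold=2 ship[1->2]=2 ship[0->1]=4 prod=3 -> inv=[3 13 2]
Step 3: demand=5,sold=2 ship[1->2]=2 ship[0->1]=3 prod=3 -> inv=[3 14 2]
Step 4: demand=5,sold=2 ship[1->2]=2 ship[0->1]=3 prod=3 -> inv=[3 15 2]

3 15 2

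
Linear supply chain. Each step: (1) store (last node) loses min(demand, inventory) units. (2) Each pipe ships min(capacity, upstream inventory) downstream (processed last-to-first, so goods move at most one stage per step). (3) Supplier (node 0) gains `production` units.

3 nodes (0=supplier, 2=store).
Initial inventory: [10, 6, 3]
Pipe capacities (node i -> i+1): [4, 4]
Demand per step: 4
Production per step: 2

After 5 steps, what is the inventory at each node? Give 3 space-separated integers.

Step 1: demand=4,sold=3 ship[1->2]=4 ship[0->1]=4 prod=2 -> inv=[8 6 4]
Step 2: demand=4,sold=4 ship[1->2]=4 ship[0->1]=4 prod=2 -> inv=[6 6 4]
Step 3: demand=4,sold=4 ship[1->2]=4 ship[0->1]=4 prod=2 -> inv=[4 6 4]
Step 4: demand=4,sold=4 ship[1->2]=4 ship[0->1]=4 prod=2 -> inv=[2 6 4]
Step 5: demand=4,sold=4 ship[1->2]=4 ship[0->1]=2 prod=2 -> inv=[2 4 4]

2 4 4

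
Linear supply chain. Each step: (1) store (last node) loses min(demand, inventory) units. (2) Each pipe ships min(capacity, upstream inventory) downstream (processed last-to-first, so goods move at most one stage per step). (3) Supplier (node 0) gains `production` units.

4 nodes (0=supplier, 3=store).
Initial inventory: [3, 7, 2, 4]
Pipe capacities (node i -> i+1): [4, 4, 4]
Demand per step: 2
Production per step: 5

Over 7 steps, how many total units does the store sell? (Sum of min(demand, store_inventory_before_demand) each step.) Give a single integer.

Step 1: sold=2 (running total=2) -> [5 6 4 4]
Step 2: sold=2 (running total=4) -> [6 6 4 6]
Step 3: sold=2 (running total=6) -> [7 6 4 8]
Step 4: sold=2 (running total=8) -> [8 6 4 10]
Step 5: sold=2 (running total=10) -> [9 6 4 12]
Step 6: sold=2 (running total=12) -> [10 6 4 14]
Step 7: sold=2 (running total=14) -> [11 6 4 16]

Answer: 14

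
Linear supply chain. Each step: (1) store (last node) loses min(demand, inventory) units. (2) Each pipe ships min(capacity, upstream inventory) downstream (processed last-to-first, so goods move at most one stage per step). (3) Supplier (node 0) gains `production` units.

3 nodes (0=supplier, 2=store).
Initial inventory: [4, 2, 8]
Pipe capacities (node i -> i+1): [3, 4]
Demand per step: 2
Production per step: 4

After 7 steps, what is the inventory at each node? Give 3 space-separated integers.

Step 1: demand=2,sold=2 ship[1->2]=2 ship[0->1]=3 prod=4 -> inv=[5 3 8]
Step 2: demand=2,sold=2 ship[1->2]=3 ship[0->1]=3 prod=4 -> inv=[6 3 9]
Step 3: demand=2,sold=2 ship[1->2]=3 ship[0->1]=3 prod=4 -> inv=[7 3 10]
Step 4: demand=2,sold=2 ship[1->2]=3 ship[0->1]=3 prod=4 -> inv=[8 3 11]
Step 5: demand=2,sold=2 ship[1->2]=3 ship[0->1]=3 prod=4 -> inv=[9 3 12]
Step 6: demand=2,sold=2 ship[1->2]=3 ship[0->1]=3 prod=4 -> inv=[10 3 13]
Step 7: demand=2,sold=2 ship[1->2]=3 ship[0->1]=3 prod=4 -> inv=[11 3 14]

11 3 14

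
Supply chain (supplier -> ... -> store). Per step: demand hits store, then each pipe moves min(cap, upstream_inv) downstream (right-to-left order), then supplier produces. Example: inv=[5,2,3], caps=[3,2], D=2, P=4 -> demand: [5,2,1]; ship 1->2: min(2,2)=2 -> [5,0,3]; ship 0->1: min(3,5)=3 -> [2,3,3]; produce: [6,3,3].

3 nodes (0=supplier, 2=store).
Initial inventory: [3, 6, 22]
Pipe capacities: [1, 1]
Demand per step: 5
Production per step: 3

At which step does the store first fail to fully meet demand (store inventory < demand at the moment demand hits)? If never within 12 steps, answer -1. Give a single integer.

Step 1: demand=5,sold=5 ship[1->2]=1 ship[0->1]=1 prod=3 -> [5 6 18]
Step 2: demand=5,sold=5 ship[1->2]=1 ship[0->1]=1 prod=3 -> [7 6 14]
Step 3: demand=5,sold=5 ship[1->2]=1 ship[0->1]=1 prod=3 -> [9 6 10]
Step 4: demand=5,sold=5 ship[1->2]=1 ship[0->1]=1 prod=3 -> [11 6 6]
Step 5: demand=5,sold=5 ship[1->2]=1 ship[0->1]=1 prod=3 -> [13 6 2]
Step 6: demand=5,sold=2 ship[1->2]=1 ship[0->1]=1 prod=3 -> [15 6 1]
Step 7: demand=5,sold=1 ship[1->2]=1 ship[0->1]=1 prod=3 -> [17 6 1]
Step 8: demand=5,sold=1 ship[1->2]=1 ship[0->1]=1 prod=3 -> [19 6 1]
Step 9: demand=5,sold=1 ship[1->2]=1 ship[0->1]=1 prod=3 -> [21 6 1]
Step 10: demand=5,sold=1 ship[1->2]=1 ship[0->1]=1 prod=3 -> [23 6 1]
Step 11: demand=5,sold=1 ship[1->2]=1 ship[0->1]=1 prod=3 -> [25 6 1]
Step 12: demand=5,sold=1 ship[1->2]=1 ship[0->1]=1 prod=3 -> [27 6 1]
First stockout at step 6

6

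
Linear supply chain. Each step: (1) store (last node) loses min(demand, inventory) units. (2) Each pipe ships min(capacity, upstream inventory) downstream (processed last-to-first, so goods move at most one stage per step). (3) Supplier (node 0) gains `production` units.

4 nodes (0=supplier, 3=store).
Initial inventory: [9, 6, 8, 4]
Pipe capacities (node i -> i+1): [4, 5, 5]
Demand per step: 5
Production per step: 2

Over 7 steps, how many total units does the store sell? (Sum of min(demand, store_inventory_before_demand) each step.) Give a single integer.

Step 1: sold=4 (running total=4) -> [7 5 8 5]
Step 2: sold=5 (running total=9) -> [5 4 8 5]
Step 3: sold=5 (running total=14) -> [3 4 7 5]
Step 4: sold=5 (running total=19) -> [2 3 6 5]
Step 5: sold=5 (running total=24) -> [2 2 4 5]
Step 6: sold=5 (running total=29) -> [2 2 2 4]
Step 7: sold=4 (running total=33) -> [2 2 2 2]

Answer: 33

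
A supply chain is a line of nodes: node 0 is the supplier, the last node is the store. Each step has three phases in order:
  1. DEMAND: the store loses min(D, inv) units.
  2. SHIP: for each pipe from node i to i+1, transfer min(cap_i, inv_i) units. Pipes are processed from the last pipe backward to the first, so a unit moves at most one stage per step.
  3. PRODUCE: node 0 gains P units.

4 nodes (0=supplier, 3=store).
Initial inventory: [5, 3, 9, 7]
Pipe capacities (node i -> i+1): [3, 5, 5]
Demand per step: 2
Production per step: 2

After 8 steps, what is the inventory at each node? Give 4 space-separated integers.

Step 1: demand=2,sold=2 ship[2->3]=5 ship[1->2]=3 ship[0->1]=3 prod=2 -> inv=[4 3 7 10]
Step 2: demand=2,sold=2 ship[2->3]=5 ship[1->2]=3 ship[0->1]=3 prod=2 -> inv=[3 3 5 13]
Step 3: demand=2,sold=2 ship[2->3]=5 ship[1->2]=3 ship[0->1]=3 prod=2 -> inv=[2 3 3 16]
Step 4: demand=2,sold=2 ship[2->3]=3 ship[1->2]=3 ship[0->1]=2 prod=2 -> inv=[2 2 3 17]
Step 5: demand=2,sold=2 ship[2->3]=3 ship[1->2]=2 ship[0->1]=2 prod=2 -> inv=[2 2 2 18]
Step 6: demand=2,sold=2 ship[2->3]=2 ship[1->2]=2 ship[0->1]=2 prod=2 -> inv=[2 2 2 18]
Step 7: demand=2,sold=2 ship[2->3]=2 ship[1->2]=2 ship[0->1]=2 prod=2 -> inv=[2 2 2 18]
Step 8: demand=2,sold=2 ship[2->3]=2 ship[1->2]=2 ship[0->1]=2 prod=2 -> inv=[2 2 2 18]

2 2 2 18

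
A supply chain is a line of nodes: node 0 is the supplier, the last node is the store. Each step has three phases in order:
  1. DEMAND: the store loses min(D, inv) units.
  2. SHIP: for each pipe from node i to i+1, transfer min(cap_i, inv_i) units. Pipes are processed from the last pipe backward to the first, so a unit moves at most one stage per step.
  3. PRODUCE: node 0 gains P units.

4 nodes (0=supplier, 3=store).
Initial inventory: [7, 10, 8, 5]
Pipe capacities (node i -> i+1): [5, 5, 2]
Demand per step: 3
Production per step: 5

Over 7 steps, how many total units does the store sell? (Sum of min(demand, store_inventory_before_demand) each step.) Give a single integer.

Answer: 17

Derivation:
Step 1: sold=3 (running total=3) -> [7 10 11 4]
Step 2: sold=3 (running total=6) -> [7 10 14 3]
Step 3: sold=3 (running total=9) -> [7 10 17 2]
Step 4: sold=2 (running total=11) -> [7 10 20 2]
Step 5: sold=2 (running total=13) -> [7 10 23 2]
Step 6: sold=2 (running total=15) -> [7 10 26 2]
Step 7: sold=2 (running total=17) -> [7 10 29 2]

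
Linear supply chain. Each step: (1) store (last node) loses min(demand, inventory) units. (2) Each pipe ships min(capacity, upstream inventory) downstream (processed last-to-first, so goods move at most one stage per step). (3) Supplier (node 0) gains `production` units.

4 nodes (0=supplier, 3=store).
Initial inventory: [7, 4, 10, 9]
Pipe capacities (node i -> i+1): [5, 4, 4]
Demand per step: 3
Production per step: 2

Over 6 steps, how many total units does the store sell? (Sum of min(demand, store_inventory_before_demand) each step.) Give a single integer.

Answer: 18

Derivation:
Step 1: sold=3 (running total=3) -> [4 5 10 10]
Step 2: sold=3 (running total=6) -> [2 5 10 11]
Step 3: sold=3 (running total=9) -> [2 3 10 12]
Step 4: sold=3 (running total=12) -> [2 2 9 13]
Step 5: sold=3 (running total=15) -> [2 2 7 14]
Step 6: sold=3 (running total=18) -> [2 2 5 15]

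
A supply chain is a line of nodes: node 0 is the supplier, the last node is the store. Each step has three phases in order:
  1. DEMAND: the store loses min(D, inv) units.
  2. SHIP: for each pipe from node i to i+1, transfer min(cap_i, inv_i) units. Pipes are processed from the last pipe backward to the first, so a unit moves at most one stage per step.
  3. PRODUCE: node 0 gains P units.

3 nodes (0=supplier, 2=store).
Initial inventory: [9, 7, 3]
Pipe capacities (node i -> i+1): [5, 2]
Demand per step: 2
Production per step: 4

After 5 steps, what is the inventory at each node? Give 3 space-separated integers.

Step 1: demand=2,sold=2 ship[1->2]=2 ship[0->1]=5 prod=4 -> inv=[8 10 3]
Step 2: demand=2,sold=2 ship[1->2]=2 ship[0->1]=5 prod=4 -> inv=[7 13 3]
Step 3: demand=2,sold=2 ship[1->2]=2 ship[0->1]=5 prod=4 -> inv=[6 16 3]
Step 4: demand=2,sold=2 ship[1->2]=2 ship[0->1]=5 prod=4 -> inv=[5 19 3]
Step 5: demand=2,sold=2 ship[1->2]=2 ship[0->1]=5 prod=4 -> inv=[4 22 3]

4 22 3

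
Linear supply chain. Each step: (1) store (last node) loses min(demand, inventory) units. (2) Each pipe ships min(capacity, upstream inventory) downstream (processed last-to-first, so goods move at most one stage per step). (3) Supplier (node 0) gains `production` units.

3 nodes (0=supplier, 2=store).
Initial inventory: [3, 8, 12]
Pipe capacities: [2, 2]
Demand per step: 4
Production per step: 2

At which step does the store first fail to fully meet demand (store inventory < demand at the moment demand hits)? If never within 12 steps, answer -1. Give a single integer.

Step 1: demand=4,sold=4 ship[1->2]=2 ship[0->1]=2 prod=2 -> [3 8 10]
Step 2: demand=4,sold=4 ship[1->2]=2 ship[0->1]=2 prod=2 -> [3 8 8]
Step 3: demand=4,sold=4 ship[1->2]=2 ship[0->1]=2 prod=2 -> [3 8 6]
Step 4: demand=4,sold=4 ship[1->2]=2 ship[0->1]=2 prod=2 -> [3 8 4]
Step 5: demand=4,sold=4 ship[1->2]=2 ship[0->1]=2 prod=2 -> [3 8 2]
Step 6: demand=4,sold=2 ship[1->2]=2 ship[0->1]=2 prod=2 -> [3 8 2]
Step 7: demand=4,sold=2 ship[1->2]=2 ship[0->1]=2 prod=2 -> [3 8 2]
Step 8: demand=4,sold=2 ship[1->2]=2 ship[0->1]=2 prod=2 -> [3 8 2]
Step 9: demand=4,sold=2 ship[1->2]=2 ship[0->1]=2 prod=2 -> [3 8 2]
Step 10: demand=4,sold=2 ship[1->2]=2 ship[0->1]=2 prod=2 -> [3 8 2]
Step 11: demand=4,sold=2 ship[1->2]=2 ship[0->1]=2 prod=2 -> [3 8 2]
Step 12: demand=4,sold=2 ship[1->2]=2 ship[0->1]=2 prod=2 -> [3 8 2]
First stockout at step 6

6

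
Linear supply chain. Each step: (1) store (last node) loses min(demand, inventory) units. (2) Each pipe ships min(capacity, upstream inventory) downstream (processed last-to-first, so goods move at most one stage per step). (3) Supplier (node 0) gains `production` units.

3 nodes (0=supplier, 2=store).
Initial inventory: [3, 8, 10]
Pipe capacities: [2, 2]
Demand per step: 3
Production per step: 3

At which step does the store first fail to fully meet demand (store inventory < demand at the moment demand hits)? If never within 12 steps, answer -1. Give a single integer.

Step 1: demand=3,sold=3 ship[1->2]=2 ship[0->1]=2 prod=3 -> [4 8 9]
Step 2: demand=3,sold=3 ship[1->2]=2 ship[0->1]=2 prod=3 -> [5 8 8]
Step 3: demand=3,sold=3 ship[1->2]=2 ship[0->1]=2 prod=3 -> [6 8 7]
Step 4: demand=3,sold=3 ship[1->2]=2 ship[0->1]=2 prod=3 -> [7 8 6]
Step 5: demand=3,sold=3 ship[1->2]=2 ship[0->1]=2 prod=3 -> [8 8 5]
Step 6: demand=3,sold=3 ship[1->2]=2 ship[0->1]=2 prod=3 -> [9 8 4]
Step 7: demand=3,sold=3 ship[1->2]=2 ship[0->1]=2 prod=3 -> [10 8 3]
Step 8: demand=3,sold=3 ship[1->2]=2 ship[0->1]=2 prod=3 -> [11 8 2]
Step 9: demand=3,sold=2 ship[1->2]=2 ship[0->1]=2 prod=3 -> [12 8 2]
Step 10: demand=3,sold=2 ship[1->2]=2 ship[0->1]=2 prod=3 -> [13 8 2]
Step 11: demand=3,sold=2 ship[1->2]=2 ship[0->1]=2 prod=3 -> [14 8 2]
Step 12: demand=3,sold=2 ship[1->2]=2 ship[0->1]=2 prod=3 -> [15 8 2]
First stockout at step 9

9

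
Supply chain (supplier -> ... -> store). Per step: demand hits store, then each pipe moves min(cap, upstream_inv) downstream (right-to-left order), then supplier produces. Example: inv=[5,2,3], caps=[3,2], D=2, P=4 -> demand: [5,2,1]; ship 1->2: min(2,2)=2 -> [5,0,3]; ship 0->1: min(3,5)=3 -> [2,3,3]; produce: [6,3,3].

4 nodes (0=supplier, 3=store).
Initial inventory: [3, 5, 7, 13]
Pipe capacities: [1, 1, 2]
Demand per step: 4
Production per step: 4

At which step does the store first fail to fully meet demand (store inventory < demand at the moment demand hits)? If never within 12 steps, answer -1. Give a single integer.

Step 1: demand=4,sold=4 ship[2->3]=2 ship[1->2]=1 ship[0->1]=1 prod=4 -> [6 5 6 11]
Step 2: demand=4,sold=4 ship[2->3]=2 ship[1->2]=1 ship[0->1]=1 prod=4 -> [9 5 5 9]
Step 3: demand=4,sold=4 ship[2->3]=2 ship[1->2]=1 ship[0->1]=1 prod=4 -> [12 5 4 7]
Step 4: demand=4,sold=4 ship[2->3]=2 ship[1->2]=1 ship[0->1]=1 prod=4 -> [15 5 3 5]
Step 5: demand=4,sold=4 ship[2->3]=2 ship[1->2]=1 ship[0->1]=1 prod=4 -> [18 5 2 3]
Step 6: demand=4,sold=3 ship[2->3]=2 ship[1->2]=1 ship[0->1]=1 prod=4 -> [21 5 1 2]
Step 7: demand=4,sold=2 ship[2->3]=1 ship[1->2]=1 ship[0->1]=1 prod=4 -> [24 5 1 1]
Step 8: demand=4,sold=1 ship[2->3]=1 ship[1->2]=1 ship[0->1]=1 prod=4 -> [27 5 1 1]
Step 9: demand=4,sold=1 ship[2->3]=1 ship[1->2]=1 ship[0->1]=1 prod=4 -> [30 5 1 1]
Step 10: demand=4,sold=1 ship[2->3]=1 ship[1->2]=1 ship[0->1]=1 prod=4 -> [33 5 1 1]
Step 11: demand=4,sold=1 ship[2->3]=1 ship[1->2]=1 ship[0->1]=1 prod=4 -> [36 5 1 1]
Step 12: demand=4,sold=1 ship[2->3]=1 ship[1->2]=1 ship[0->1]=1 prod=4 -> [39 5 1 1]
First stockout at step 6

6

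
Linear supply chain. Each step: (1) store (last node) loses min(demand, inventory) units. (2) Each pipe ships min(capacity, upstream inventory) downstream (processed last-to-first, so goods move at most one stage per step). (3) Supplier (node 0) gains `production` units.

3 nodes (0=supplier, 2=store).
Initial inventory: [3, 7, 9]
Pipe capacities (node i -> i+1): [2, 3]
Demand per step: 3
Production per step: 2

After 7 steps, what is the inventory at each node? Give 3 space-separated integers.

Step 1: demand=3,sold=3 ship[1->2]=3 ship[0->1]=2 prod=2 -> inv=[3 6 9]
Step 2: demand=3,sold=3 ship[1->2]=3 ship[0->1]=2 prod=2 -> inv=[3 5 9]
Step 3: demand=3,sold=3 ship[1->2]=3 ship[0->1]=2 prod=2 -> inv=[3 4 9]
Step 4: demand=3,sold=3 ship[1->2]=3 ship[0->1]=2 prod=2 -> inv=[3 3 9]
Step 5: demand=3,sold=3 ship[1->2]=3 ship[0->1]=2 prod=2 -> inv=[3 2 9]
Step 6: demand=3,sold=3 ship[1->2]=2 ship[0->1]=2 prod=2 -> inv=[3 2 8]
Step 7: demand=3,sold=3 ship[1->2]=2 ship[0->1]=2 prod=2 -> inv=[3 2 7]

3 2 7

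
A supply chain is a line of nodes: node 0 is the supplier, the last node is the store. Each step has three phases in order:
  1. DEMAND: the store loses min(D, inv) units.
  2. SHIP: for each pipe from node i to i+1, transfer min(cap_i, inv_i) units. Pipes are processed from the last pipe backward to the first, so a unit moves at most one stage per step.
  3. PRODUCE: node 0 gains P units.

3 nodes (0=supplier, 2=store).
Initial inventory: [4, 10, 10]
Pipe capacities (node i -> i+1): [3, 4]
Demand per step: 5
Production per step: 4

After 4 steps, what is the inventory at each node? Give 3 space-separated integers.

Step 1: demand=5,sold=5 ship[1->2]=4 ship[0->1]=3 prod=4 -> inv=[5 9 9]
Step 2: demand=5,sold=5 ship[1->2]=4 ship[0->1]=3 prod=4 -> inv=[6 8 8]
Step 3: demand=5,sold=5 ship[1->2]=4 ship[0->1]=3 prod=4 -> inv=[7 7 7]
Step 4: demand=5,sold=5 ship[1->2]=4 ship[0->1]=3 prod=4 -> inv=[8 6 6]

8 6 6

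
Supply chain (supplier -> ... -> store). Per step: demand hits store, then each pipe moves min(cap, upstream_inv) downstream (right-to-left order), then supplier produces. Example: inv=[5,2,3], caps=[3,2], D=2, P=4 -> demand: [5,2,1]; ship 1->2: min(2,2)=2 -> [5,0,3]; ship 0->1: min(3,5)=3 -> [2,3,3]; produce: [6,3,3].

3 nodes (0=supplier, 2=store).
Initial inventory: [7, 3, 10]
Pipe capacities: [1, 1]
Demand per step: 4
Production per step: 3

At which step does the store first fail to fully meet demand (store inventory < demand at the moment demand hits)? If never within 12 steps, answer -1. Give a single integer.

Step 1: demand=4,sold=4 ship[1->2]=1 ship[0->1]=1 prod=3 -> [9 3 7]
Step 2: demand=4,sold=4 ship[1->2]=1 ship[0->1]=1 prod=3 -> [11 3 4]
Step 3: demand=4,sold=4 ship[1->2]=1 ship[0->1]=1 prod=3 -> [13 3 1]
Step 4: demand=4,sold=1 ship[1->2]=1 ship[0->1]=1 prod=3 -> [15 3 1]
Step 5: demand=4,sold=1 ship[1->2]=1 ship[0->1]=1 prod=3 -> [17 3 1]
Step 6: demand=4,sold=1 ship[1->2]=1 ship[0->1]=1 prod=3 -> [19 3 1]
Step 7: demand=4,sold=1 ship[1->2]=1 ship[0->1]=1 prod=3 -> [21 3 1]
Step 8: demand=4,sold=1 ship[1->2]=1 ship[0->1]=1 prod=3 -> [23 3 1]
Step 9: demand=4,sold=1 ship[1->2]=1 ship[0->1]=1 prod=3 -> [25 3 1]
Step 10: demand=4,sold=1 ship[1->2]=1 ship[0->1]=1 prod=3 -> [27 3 1]
Step 11: demand=4,sold=1 ship[1->2]=1 ship[0->1]=1 prod=3 -> [29 3 1]
Step 12: demand=4,sold=1 ship[1->2]=1 ship[0->1]=1 prod=3 -> [31 3 1]
First stockout at step 4

4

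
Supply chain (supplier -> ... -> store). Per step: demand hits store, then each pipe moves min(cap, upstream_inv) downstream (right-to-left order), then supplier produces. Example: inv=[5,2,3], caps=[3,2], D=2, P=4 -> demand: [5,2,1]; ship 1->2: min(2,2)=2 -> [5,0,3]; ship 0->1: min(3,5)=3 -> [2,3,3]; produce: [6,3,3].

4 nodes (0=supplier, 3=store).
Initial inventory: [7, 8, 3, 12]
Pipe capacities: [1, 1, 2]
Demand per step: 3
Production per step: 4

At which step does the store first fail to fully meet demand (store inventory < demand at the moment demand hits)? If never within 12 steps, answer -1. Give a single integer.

Step 1: demand=3,sold=3 ship[2->3]=2 ship[1->2]=1 ship[0->1]=1 prod=4 -> [10 8 2 11]
Step 2: demand=3,sold=3 ship[2->3]=2 ship[1->2]=1 ship[0->1]=1 prod=4 -> [13 8 1 10]
Step 3: demand=3,sold=3 ship[2->3]=1 ship[1->2]=1 ship[0->1]=1 prod=4 -> [16 8 1 8]
Step 4: demand=3,sold=3 ship[2->3]=1 ship[1->2]=1 ship[0->1]=1 prod=4 -> [19 8 1 6]
Step 5: demand=3,sold=3 ship[2->3]=1 ship[1->2]=1 ship[0->1]=1 prod=4 -> [22 8 1 4]
Step 6: demand=3,sold=3 ship[2->3]=1 ship[1->2]=1 ship[0->1]=1 prod=4 -> [25 8 1 2]
Step 7: demand=3,sold=2 ship[2->3]=1 ship[1->2]=1 ship[0->1]=1 prod=4 -> [28 8 1 1]
Step 8: demand=3,sold=1 ship[2->3]=1 ship[1->2]=1 ship[0->1]=1 prod=4 -> [31 8 1 1]
Step 9: demand=3,sold=1 ship[2->3]=1 ship[1->2]=1 ship[0->1]=1 prod=4 -> [34 8 1 1]
Step 10: demand=3,sold=1 ship[2->3]=1 ship[1->2]=1 ship[0->1]=1 prod=4 -> [37 8 1 1]
Step 11: demand=3,sold=1 ship[2->3]=1 ship[1->2]=1 ship[0->1]=1 prod=4 -> [40 8 1 1]
Step 12: demand=3,sold=1 ship[2->3]=1 ship[1->2]=1 ship[0->1]=1 prod=4 -> [43 8 1 1]
First stockout at step 7

7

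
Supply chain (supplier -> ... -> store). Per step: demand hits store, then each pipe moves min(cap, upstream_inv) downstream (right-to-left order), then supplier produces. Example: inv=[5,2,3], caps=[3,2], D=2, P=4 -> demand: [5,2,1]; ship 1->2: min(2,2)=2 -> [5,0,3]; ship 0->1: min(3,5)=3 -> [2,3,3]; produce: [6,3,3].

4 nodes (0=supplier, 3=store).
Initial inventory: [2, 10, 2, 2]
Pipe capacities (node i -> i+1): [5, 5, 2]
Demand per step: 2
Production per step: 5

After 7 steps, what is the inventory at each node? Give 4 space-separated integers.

Step 1: demand=2,sold=2 ship[2->3]=2 ship[1->2]=5 ship[0->1]=2 prod=5 -> inv=[5 7 5 2]
Step 2: demand=2,sold=2 ship[2->3]=2 ship[1->2]=5 ship[0->1]=5 prod=5 -> inv=[5 7 8 2]
Step 3: demand=2,sold=2 ship[2->3]=2 ship[1->2]=5 ship[0->1]=5 prod=5 -> inv=[5 7 11 2]
Step 4: demand=2,sold=2 ship[2->3]=2 ship[1->2]=5 ship[0->1]=5 prod=5 -> inv=[5 7 14 2]
Step 5: demand=2,sold=2 ship[2->3]=2 ship[1->2]=5 ship[0->1]=5 prod=5 -> inv=[5 7 17 2]
Step 6: demand=2,sold=2 ship[2->3]=2 ship[1->2]=5 ship[0->1]=5 prod=5 -> inv=[5 7 20 2]
Step 7: demand=2,sold=2 ship[2->3]=2 ship[1->2]=5 ship[0->1]=5 prod=5 -> inv=[5 7 23 2]

5 7 23 2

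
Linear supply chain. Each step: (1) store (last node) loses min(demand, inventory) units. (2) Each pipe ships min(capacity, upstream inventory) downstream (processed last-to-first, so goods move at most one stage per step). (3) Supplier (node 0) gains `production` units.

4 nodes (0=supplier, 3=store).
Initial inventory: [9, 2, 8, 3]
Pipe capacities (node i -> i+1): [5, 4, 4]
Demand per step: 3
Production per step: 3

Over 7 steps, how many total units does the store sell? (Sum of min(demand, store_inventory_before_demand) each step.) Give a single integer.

Step 1: sold=3 (running total=3) -> [7 5 6 4]
Step 2: sold=3 (running total=6) -> [5 6 6 5]
Step 3: sold=3 (running total=9) -> [3 7 6 6]
Step 4: sold=3 (running total=12) -> [3 6 6 7]
Step 5: sold=3 (running total=15) -> [3 5 6 8]
Step 6: sold=3 (running total=18) -> [3 4 6 9]
Step 7: sold=3 (running total=21) -> [3 3 6 10]

Answer: 21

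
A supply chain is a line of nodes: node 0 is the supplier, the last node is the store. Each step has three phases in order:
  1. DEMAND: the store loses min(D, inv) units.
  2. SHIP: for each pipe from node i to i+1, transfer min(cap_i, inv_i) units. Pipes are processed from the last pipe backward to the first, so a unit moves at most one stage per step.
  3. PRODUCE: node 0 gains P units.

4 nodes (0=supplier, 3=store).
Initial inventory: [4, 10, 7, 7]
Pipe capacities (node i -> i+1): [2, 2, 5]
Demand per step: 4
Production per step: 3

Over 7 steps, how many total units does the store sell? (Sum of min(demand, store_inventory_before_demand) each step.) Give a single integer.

Answer: 24

Derivation:
Step 1: sold=4 (running total=4) -> [5 10 4 8]
Step 2: sold=4 (running total=8) -> [6 10 2 8]
Step 3: sold=4 (running total=12) -> [7 10 2 6]
Step 4: sold=4 (running total=16) -> [8 10 2 4]
Step 5: sold=4 (running total=20) -> [9 10 2 2]
Step 6: sold=2 (running total=22) -> [10 10 2 2]
Step 7: sold=2 (running total=24) -> [11 10 2 2]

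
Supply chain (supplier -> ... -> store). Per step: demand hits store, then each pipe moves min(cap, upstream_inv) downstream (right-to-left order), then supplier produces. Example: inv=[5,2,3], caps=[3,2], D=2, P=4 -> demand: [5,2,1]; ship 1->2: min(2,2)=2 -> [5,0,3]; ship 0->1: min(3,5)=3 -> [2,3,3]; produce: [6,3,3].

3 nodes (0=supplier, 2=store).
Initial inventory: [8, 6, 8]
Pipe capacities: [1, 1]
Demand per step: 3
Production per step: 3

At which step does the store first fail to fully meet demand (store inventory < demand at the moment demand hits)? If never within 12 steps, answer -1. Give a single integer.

Step 1: demand=3,sold=3 ship[1->2]=1 ship[0->1]=1 prod=3 -> [10 6 6]
Step 2: demand=3,sold=3 ship[1->2]=1 ship[0->1]=1 prod=3 -> [12 6 4]
Step 3: demand=3,sold=3 ship[1->2]=1 ship[0->1]=1 prod=3 -> [14 6 2]
Step 4: demand=3,sold=2 ship[1->2]=1 ship[0->1]=1 prod=3 -> [16 6 1]
Step 5: demand=3,sold=1 ship[1->2]=1 ship[0->1]=1 prod=3 -> [18 6 1]
Step 6: demand=3,sold=1 ship[1->2]=1 ship[0->1]=1 prod=3 -> [20 6 1]
Step 7: demand=3,sold=1 ship[1->2]=1 ship[0->1]=1 prod=3 -> [22 6 1]
Step 8: demand=3,sold=1 ship[1->2]=1 ship[0->1]=1 prod=3 -> [24 6 1]
Step 9: demand=3,sold=1 ship[1->2]=1 ship[0->1]=1 prod=3 -> [26 6 1]
Step 10: demand=3,sold=1 ship[1->2]=1 ship[0->1]=1 prod=3 -> [28 6 1]
Step 11: demand=3,sold=1 ship[1->2]=1 ship[0->1]=1 prod=3 -> [30 6 1]
Step 12: demand=3,sold=1 ship[1->2]=1 ship[0->1]=1 prod=3 -> [32 6 1]
First stockout at step 4

4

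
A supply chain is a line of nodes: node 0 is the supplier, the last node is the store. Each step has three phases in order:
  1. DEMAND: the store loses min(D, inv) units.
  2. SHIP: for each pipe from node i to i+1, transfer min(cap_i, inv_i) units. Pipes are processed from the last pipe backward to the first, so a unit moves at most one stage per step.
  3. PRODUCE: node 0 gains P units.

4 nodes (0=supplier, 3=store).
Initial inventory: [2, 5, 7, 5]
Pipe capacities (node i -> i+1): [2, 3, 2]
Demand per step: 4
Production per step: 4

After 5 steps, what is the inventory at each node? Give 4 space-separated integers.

Step 1: demand=4,sold=4 ship[2->3]=2 ship[1->2]=3 ship[0->1]=2 prod=4 -> inv=[4 4 8 3]
Step 2: demand=4,sold=3 ship[2->3]=2 ship[1->2]=3 ship[0->1]=2 prod=4 -> inv=[6 3 9 2]
Step 3: demand=4,sold=2 ship[2->3]=2 ship[1->2]=3 ship[0->1]=2 prod=4 -> inv=[8 2 10 2]
Step 4: demand=4,sold=2 ship[2->3]=2 ship[1->2]=2 ship[0->1]=2 prod=4 -> inv=[10 2 10 2]
Step 5: demand=4,sold=2 ship[2->3]=2 ship[1->2]=2 ship[0->1]=2 prod=4 -> inv=[12 2 10 2]

12 2 10 2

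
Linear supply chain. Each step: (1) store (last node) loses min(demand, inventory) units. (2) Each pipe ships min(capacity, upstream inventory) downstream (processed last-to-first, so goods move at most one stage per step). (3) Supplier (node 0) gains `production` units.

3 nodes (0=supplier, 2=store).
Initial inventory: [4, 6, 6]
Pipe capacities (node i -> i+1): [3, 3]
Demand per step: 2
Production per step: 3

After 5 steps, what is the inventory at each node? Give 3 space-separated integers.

Step 1: demand=2,sold=2 ship[1->2]=3 ship[0->1]=3 prod=3 -> inv=[4 6 7]
Step 2: demand=2,sold=2 ship[1->2]=3 ship[0->1]=3 prod=3 -> inv=[4 6 8]
Step 3: demand=2,sold=2 ship[1->2]=3 ship[0->1]=3 prod=3 -> inv=[4 6 9]
Step 4: demand=2,sold=2 ship[1->2]=3 ship[0->1]=3 prod=3 -> inv=[4 6 10]
Step 5: demand=2,sold=2 ship[1->2]=3 ship[0->1]=3 prod=3 -> inv=[4 6 11]

4 6 11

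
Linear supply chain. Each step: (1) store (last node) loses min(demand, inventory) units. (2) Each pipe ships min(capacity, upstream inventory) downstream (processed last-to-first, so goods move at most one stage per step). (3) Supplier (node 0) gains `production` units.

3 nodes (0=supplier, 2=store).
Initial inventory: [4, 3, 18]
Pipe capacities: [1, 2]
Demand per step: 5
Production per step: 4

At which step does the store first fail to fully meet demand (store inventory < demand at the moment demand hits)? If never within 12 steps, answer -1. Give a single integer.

Step 1: demand=5,sold=5 ship[1->2]=2 ship[0->1]=1 prod=4 -> [7 2 15]
Step 2: demand=5,sold=5 ship[1->2]=2 ship[0->1]=1 prod=4 -> [10 1 12]
Step 3: demand=5,sold=5 ship[1->2]=1 ship[0->1]=1 prod=4 -> [13 1 8]
Step 4: demand=5,sold=5 ship[1->2]=1 ship[0->1]=1 prod=4 -> [16 1 4]
Step 5: demand=5,sold=4 ship[1->2]=1 ship[0->1]=1 prod=4 -> [19 1 1]
Step 6: demand=5,sold=1 ship[1->2]=1 ship[0->1]=1 prod=4 -> [22 1 1]
Step 7: demand=5,sold=1 ship[1->2]=1 ship[0->1]=1 prod=4 -> [25 1 1]
Step 8: demand=5,sold=1 ship[1->2]=1 ship[0->1]=1 prod=4 -> [28 1 1]
Step 9: demand=5,sold=1 ship[1->2]=1 ship[0->1]=1 prod=4 -> [31 1 1]
Step 10: demand=5,sold=1 ship[1->2]=1 ship[0->1]=1 prod=4 -> [34 1 1]
Step 11: demand=5,sold=1 ship[1->2]=1 ship[0->1]=1 prod=4 -> [37 1 1]
Step 12: demand=5,sold=1 ship[1->2]=1 ship[0->1]=1 prod=4 -> [40 1 1]
First stockout at step 5

5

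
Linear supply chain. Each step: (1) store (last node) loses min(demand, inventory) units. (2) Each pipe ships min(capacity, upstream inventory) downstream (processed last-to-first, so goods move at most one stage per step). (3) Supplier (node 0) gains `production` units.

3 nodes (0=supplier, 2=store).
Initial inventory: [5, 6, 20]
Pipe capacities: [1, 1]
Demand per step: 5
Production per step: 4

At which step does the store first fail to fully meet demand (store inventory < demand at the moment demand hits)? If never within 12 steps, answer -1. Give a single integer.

Step 1: demand=5,sold=5 ship[1->2]=1 ship[0->1]=1 prod=4 -> [8 6 16]
Step 2: demand=5,sold=5 ship[1->2]=1 ship[0->1]=1 prod=4 -> [11 6 12]
Step 3: demand=5,sold=5 ship[1->2]=1 ship[0->1]=1 prod=4 -> [14 6 8]
Step 4: demand=5,sold=5 ship[1->2]=1 ship[0->1]=1 prod=4 -> [17 6 4]
Step 5: demand=5,sold=4 ship[1->2]=1 ship[0->1]=1 prod=4 -> [20 6 1]
Step 6: demand=5,sold=1 ship[1->2]=1 ship[0->1]=1 prod=4 -> [23 6 1]
Step 7: demand=5,sold=1 ship[1->2]=1 ship[0->1]=1 prod=4 -> [26 6 1]
Step 8: demand=5,sold=1 ship[1->2]=1 ship[0->1]=1 prod=4 -> [29 6 1]
Step 9: demand=5,sold=1 ship[1->2]=1 ship[0->1]=1 prod=4 -> [32 6 1]
Step 10: demand=5,sold=1 ship[1->2]=1 ship[0->1]=1 prod=4 -> [35 6 1]
Step 11: demand=5,sold=1 ship[1->2]=1 ship[0->1]=1 prod=4 -> [38 6 1]
Step 12: demand=5,sold=1 ship[1->2]=1 ship[0->1]=1 prod=4 -> [41 6 1]
First stockout at step 5

5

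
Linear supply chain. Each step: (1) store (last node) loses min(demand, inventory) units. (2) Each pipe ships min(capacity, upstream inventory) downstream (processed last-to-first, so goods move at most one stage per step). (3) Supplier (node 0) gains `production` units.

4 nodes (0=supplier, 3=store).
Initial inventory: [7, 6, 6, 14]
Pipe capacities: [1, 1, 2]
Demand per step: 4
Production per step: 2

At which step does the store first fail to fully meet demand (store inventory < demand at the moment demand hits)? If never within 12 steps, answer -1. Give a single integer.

Step 1: demand=4,sold=4 ship[2->3]=2 ship[1->2]=1 ship[0->1]=1 prod=2 -> [8 6 5 12]
Step 2: demand=4,sold=4 ship[2->3]=2 ship[1->2]=1 ship[0->1]=1 prod=2 -> [9 6 4 10]
Step 3: demand=4,sold=4 ship[2->3]=2 ship[1->2]=1 ship[0->1]=1 prod=2 -> [10 6 3 8]
Step 4: demand=4,sold=4 ship[2->3]=2 ship[1->2]=1 ship[0->1]=1 prod=2 -> [11 6 2 6]
Step 5: demand=4,sold=4 ship[2->3]=2 ship[1->2]=1 ship[0->1]=1 prod=2 -> [12 6 1 4]
Step 6: demand=4,sold=4 ship[2->3]=1 ship[1->2]=1 ship[0->1]=1 prod=2 -> [13 6 1 1]
Step 7: demand=4,sold=1 ship[2->3]=1 ship[1->2]=1 ship[0->1]=1 prod=2 -> [14 6 1 1]
Step 8: demand=4,sold=1 ship[2->3]=1 ship[1->2]=1 ship[0->1]=1 prod=2 -> [15 6 1 1]
Step 9: demand=4,sold=1 ship[2->3]=1 ship[1->2]=1 ship[0->1]=1 prod=2 -> [16 6 1 1]
Step 10: demand=4,sold=1 ship[2->3]=1 ship[1->2]=1 ship[0->1]=1 prod=2 -> [17 6 1 1]
Step 11: demand=4,sold=1 ship[2->3]=1 ship[1->2]=1 ship[0->1]=1 prod=2 -> [18 6 1 1]
Step 12: demand=4,sold=1 ship[2->3]=1 ship[1->2]=1 ship[0->1]=1 prod=2 -> [19 6 1 1]
First stockout at step 7

7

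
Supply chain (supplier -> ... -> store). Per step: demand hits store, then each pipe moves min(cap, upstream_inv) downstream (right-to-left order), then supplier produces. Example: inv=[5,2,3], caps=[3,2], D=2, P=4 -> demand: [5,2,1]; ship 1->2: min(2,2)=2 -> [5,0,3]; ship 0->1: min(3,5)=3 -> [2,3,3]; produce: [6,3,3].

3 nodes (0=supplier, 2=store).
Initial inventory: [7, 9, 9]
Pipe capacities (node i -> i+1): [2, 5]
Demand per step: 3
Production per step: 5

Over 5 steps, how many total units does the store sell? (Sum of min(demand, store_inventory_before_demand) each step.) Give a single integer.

Step 1: sold=3 (running total=3) -> [10 6 11]
Step 2: sold=3 (running total=6) -> [13 3 13]
Step 3: sold=3 (running total=9) -> [16 2 13]
Step 4: sold=3 (running total=12) -> [19 2 12]
Step 5: sold=3 (running total=15) -> [22 2 11]

Answer: 15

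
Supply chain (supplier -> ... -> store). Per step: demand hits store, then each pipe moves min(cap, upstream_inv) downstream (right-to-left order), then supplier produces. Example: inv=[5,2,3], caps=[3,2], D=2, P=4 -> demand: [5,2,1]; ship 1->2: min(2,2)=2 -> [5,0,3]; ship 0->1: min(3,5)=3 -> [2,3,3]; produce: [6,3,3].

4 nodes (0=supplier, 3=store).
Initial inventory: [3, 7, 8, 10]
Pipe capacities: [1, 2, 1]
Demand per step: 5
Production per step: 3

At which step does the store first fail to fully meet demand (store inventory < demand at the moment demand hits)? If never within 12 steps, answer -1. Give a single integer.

Step 1: demand=5,sold=5 ship[2->3]=1 ship[1->2]=2 ship[0->1]=1 prod=3 -> [5 6 9 6]
Step 2: demand=5,sold=5 ship[2->3]=1 ship[1->2]=2 ship[0->1]=1 prod=3 -> [7 5 10 2]
Step 3: demand=5,sold=2 ship[2->3]=1 ship[1->2]=2 ship[0->1]=1 prod=3 -> [9 4 11 1]
Step 4: demand=5,sold=1 ship[2->3]=1 ship[1->2]=2 ship[0->1]=1 prod=3 -> [11 3 12 1]
Step 5: demand=5,sold=1 ship[2->3]=1 ship[1->2]=2 ship[0->1]=1 prod=3 -> [13 2 13 1]
Step 6: demand=5,sold=1 ship[2->3]=1 ship[1->2]=2 ship[0->1]=1 prod=3 -> [15 1 14 1]
Step 7: demand=5,sold=1 ship[2->3]=1 ship[1->2]=1 ship[0->1]=1 prod=3 -> [17 1 14 1]
Step 8: demand=5,sold=1 ship[2->3]=1 ship[1->2]=1 ship[0->1]=1 prod=3 -> [19 1 14 1]
Step 9: demand=5,sold=1 ship[2->3]=1 ship[1->2]=1 ship[0->1]=1 prod=3 -> [21 1 14 1]
Step 10: demand=5,sold=1 ship[2->3]=1 ship[1->2]=1 ship[0->1]=1 prod=3 -> [23 1 14 1]
Step 11: demand=5,sold=1 ship[2->3]=1 ship[1->2]=1 ship[0->1]=1 prod=3 -> [25 1 14 1]
Step 12: demand=5,sold=1 ship[2->3]=1 ship[1->2]=1 ship[0->1]=1 prod=3 -> [27 1 14 1]
First stockout at step 3

3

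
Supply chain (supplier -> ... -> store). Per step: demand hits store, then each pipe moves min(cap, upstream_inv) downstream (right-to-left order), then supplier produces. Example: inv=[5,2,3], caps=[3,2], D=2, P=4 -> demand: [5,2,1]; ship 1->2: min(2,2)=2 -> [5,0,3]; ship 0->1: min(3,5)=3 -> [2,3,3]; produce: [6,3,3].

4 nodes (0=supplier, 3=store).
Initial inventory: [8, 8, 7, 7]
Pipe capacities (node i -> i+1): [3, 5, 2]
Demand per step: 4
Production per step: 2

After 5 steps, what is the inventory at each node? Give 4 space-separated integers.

Step 1: demand=4,sold=4 ship[2->3]=2 ship[1->2]=5 ship[0->1]=3 prod=2 -> inv=[7 6 10 5]
Step 2: demand=4,sold=4 ship[2->3]=2 ship[1->2]=5 ship[0->1]=3 prod=2 -> inv=[6 4 13 3]
Step 3: demand=4,sold=3 ship[2->3]=2 ship[1->2]=4 ship[0->1]=3 prod=2 -> inv=[5 3 15 2]
Step 4: demand=4,sold=2 ship[2->3]=2 ship[1->2]=3 ship[0->1]=3 prod=2 -> inv=[4 3 16 2]
Step 5: demand=4,sold=2 ship[2->3]=2 ship[1->2]=3 ship[0->1]=3 prod=2 -> inv=[3 3 17 2]

3 3 17 2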